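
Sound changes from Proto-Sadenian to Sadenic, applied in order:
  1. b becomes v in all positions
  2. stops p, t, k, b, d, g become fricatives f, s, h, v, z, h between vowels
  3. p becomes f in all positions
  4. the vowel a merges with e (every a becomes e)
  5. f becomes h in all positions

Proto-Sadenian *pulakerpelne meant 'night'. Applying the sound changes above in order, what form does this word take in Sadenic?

huleherhelne

Sadenic: start from *pulakerpelne.
  rule 1: no change — pulakerpelne
  rule 2 (intervocalic lenition): pulakerpelne → pulaherpelne
  rule 3 (unconditioned shift): pulaherpelne → fulaherfelne
  rule 4 (vowel merger): fulaherfelne → fuleherfelne
  rule 5 (unconditioned shift): fuleherfelne → huleherhelne
  ⇒ Sadenic huleherhelne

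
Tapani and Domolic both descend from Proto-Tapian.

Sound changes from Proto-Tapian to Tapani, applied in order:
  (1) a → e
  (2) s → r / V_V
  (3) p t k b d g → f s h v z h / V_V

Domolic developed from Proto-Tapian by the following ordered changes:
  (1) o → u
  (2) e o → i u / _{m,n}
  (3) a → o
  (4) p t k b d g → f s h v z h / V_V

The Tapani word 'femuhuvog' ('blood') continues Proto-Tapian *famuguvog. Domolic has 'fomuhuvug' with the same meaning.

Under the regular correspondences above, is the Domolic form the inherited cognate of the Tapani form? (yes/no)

yes

Derive the expected Domolic reflex of *famuguvog:
Domolic: start from *famuguvog.
  rule 1 (vowel merger): famuguvog → famuguvug
  rule 2: no change — famuguvug
  rule 3 (vowel merger): famuguvug → fomuguvug
  rule 4 (intervocalic lenition): fomuguvug → fomuhuvug
  ⇒ Domolic fomuhuvug
Domolic 'fomuhuvug' matches the regular reflex exactly, so the pair is cognate.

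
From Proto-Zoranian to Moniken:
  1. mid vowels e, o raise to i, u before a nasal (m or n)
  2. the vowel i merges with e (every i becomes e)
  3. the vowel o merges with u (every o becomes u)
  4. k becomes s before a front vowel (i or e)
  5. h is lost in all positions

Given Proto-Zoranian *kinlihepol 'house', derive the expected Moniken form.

Moniken: *kinlihepol
  kinlihepol (rule 1 does not apply)
  kinlihepol → kenlehepol   [vowel merger]
  kenlehepol → kenlehepul   [vowel merger]
  kenlehepul → senlehepul   [palatalisation]
  senlehepul → senleepul   [h-loss]
  giving Moniken senleepul.

senleepul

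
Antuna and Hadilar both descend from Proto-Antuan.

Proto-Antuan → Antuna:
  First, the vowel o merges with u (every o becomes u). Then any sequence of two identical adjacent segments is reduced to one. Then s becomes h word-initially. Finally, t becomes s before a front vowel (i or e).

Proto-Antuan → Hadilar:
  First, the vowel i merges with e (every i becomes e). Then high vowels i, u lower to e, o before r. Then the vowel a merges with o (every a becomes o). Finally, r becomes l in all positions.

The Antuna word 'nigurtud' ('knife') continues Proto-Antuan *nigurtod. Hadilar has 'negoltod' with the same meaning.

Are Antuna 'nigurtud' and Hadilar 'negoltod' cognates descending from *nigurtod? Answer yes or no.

yes

Derive the expected Hadilar reflex of *nigurtod:
Hadilar: *nigurtod
  nigurtod → negurtod   [vowel merger]
  negurtod → negortod   [pre-rhotic lowering]
  negortod (rule 3 does not apply)
  negortod → negoltod   [unconditioned shift]
  giving Hadilar negoltod.
Hadilar 'negoltod' matches the regular reflex exactly, so the pair is cognate.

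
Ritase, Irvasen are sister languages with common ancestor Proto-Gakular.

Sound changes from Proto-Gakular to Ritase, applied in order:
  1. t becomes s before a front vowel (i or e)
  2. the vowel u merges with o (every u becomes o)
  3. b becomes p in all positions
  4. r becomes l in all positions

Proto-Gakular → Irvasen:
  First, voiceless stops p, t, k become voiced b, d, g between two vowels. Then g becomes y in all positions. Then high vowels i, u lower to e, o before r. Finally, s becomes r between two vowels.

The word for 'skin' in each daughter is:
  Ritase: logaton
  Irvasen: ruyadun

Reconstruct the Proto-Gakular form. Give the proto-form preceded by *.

*rugatun

Position 6: Ritase has o, Irvasen has u. Irvasen preserves u here (none of its changes turn any other segment into u), so the proto-segment is *u.
Position 3: Ritase has g, Irvasen has y. Ritase preserves g here (none of its changes turn any other segment into g), so the proto-segment is *g.
Position 2: Ritase has o, Irvasen has u. Irvasen preserves u here (none of its changes turn any other segment into u), so the proto-segment is *u.
Verify the candidate proto-form against each daughter:
Ritase: *rugatun
  rugatun (rule 1 does not apply)
  rugatun → rogaton   [vowel merger]
  rogaton (rule 3 does not apply)
  rogaton → logaton   [unconditioned shift]
  giving Ritase logaton.
Irvasen: start from *rugatun.
  rule 1 (intervocalic voicing): rugatun → rugadun
  rule 2 (unconditioned shift): rugadun → ruyadun
  rule 3: no change — ruyadun
  rule 4: no change — ruyadun
  ⇒ Irvasen ruyadun
Only *rugatun yields all of Ritase logaton, Irvasen ruyadun.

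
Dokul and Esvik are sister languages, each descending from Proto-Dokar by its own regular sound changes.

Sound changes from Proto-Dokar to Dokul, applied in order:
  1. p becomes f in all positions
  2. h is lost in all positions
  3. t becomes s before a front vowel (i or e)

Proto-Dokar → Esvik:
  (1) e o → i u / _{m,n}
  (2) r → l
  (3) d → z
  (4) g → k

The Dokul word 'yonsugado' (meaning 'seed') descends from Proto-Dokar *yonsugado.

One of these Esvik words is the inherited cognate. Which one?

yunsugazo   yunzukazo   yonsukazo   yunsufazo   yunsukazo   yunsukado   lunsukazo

Esvik: *yonsugado > yunsugado > yunsugazo > yunsukazo  (by pre-nasal raising, unconditioned shift, unconditioned shift)
Only 'yunsukazo' matches the regular Esvik development of *yonsugado.

yunsukazo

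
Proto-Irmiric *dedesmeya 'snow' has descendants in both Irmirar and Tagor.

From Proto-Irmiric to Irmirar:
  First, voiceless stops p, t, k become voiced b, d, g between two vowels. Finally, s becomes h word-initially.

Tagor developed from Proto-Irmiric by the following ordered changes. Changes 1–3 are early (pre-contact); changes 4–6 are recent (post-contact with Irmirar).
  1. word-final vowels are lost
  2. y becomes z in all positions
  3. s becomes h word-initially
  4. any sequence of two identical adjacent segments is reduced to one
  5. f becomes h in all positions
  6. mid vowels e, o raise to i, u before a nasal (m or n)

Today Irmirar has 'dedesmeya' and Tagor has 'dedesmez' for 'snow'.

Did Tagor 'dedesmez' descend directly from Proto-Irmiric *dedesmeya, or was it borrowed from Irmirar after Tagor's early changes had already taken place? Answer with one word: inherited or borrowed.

If inherited, *dedesmeya would pass through all of Tagor's changes:
Tagor: start from *dedesmeya.
  rule 1 (apocope): dedesmeya → dedesmey
  rule 2 (unconditioned shift): dedesmey → dedesmez
  rule 3: no change — dedesmez
  rule 4: no change — dedesmez
  rule 5: no change — dedesmez
  rule 6: no change — dedesmez
  ⇒ Tagor dedesmez
If borrowed from Irmirar 'dedesmeya' after the early changes, it would undergo only the recent ones:
  rule 4 (degemination): no change (dedesmeya)
  rule 5 (unconditioned shift): no change (dedesmeya)
  rule 6 (pre-nasal raising): no change (dedesmeya)
  ⇒ as a loan: dedesmeya
Tagor 'dedesmez' matches the inherited outcome exactly, so it is an inherited cognate, not a loan.

inherited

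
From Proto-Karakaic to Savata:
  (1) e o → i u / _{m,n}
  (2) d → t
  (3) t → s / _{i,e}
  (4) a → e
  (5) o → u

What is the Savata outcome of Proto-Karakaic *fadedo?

fesetu

Savata: start from *fadedo.
  rule 1: no change — fadedo
  rule 2 (unconditioned shift): fadedo → fateto
  rule 3 (palatalisation): fateto → faseto
  rule 4 (vowel merger): faseto → feseto
  rule 5 (vowel merger): feseto → fesetu
  ⇒ Savata fesetu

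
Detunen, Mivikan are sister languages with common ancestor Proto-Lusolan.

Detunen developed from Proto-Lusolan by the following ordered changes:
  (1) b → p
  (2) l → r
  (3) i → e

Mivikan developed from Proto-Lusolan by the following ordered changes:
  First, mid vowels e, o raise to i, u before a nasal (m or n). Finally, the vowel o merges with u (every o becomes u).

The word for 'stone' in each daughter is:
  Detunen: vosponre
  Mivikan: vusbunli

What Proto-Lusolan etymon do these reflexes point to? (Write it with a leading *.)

*vosbonli

Position 5: Detunen has o, Mivikan has u. Detunen preserves o here (none of its changes turn any other segment into o), so the proto-segment is *o.
Position 7: Detunen has r, Mivikan has l. Mivikan preserves l here (none of its changes turn any other segment into l), so the proto-segment is *l.
Continuing position by position gives *vosbonli; check it forward:
Detunen: *vosbonli
  vosbonli → vosponli   [unconditioned shift]
  vosponli → vosponri   [unconditioned shift]
  vosponri → vosponre   [vowel merger]
  giving Detunen vosponre.
Mivikan: start from *vosbonli.
  rule 1 (pre-nasal raising): vosbonli → vosbunli
  rule 2 (vowel merger): vosbunli → vusbunli
  ⇒ Mivikan vusbunli
Only *vosbonli yields all of Detunen vosponre, Mivikan vusbunli.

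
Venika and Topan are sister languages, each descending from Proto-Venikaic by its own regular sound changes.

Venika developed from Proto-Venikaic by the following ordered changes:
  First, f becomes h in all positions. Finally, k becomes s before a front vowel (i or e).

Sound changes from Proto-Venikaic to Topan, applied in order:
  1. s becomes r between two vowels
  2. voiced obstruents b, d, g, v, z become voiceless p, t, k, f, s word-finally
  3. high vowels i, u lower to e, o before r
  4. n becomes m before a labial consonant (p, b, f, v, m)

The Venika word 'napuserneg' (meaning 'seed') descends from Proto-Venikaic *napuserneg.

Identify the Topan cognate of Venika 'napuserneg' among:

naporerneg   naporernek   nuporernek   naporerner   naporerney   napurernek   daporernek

Topan: *napuserneg
  napuserneg → napurerneg   [rhotacism]
  napurerneg → napurernek   [final devoicing]
  napurernek → naporernek   [pre-rhotic lowering]
  naporernek (rule 4 does not apply)
  giving Topan naporernek.
Only 'naporernek' matches the regular Topan development of *napuserneg.

naporernek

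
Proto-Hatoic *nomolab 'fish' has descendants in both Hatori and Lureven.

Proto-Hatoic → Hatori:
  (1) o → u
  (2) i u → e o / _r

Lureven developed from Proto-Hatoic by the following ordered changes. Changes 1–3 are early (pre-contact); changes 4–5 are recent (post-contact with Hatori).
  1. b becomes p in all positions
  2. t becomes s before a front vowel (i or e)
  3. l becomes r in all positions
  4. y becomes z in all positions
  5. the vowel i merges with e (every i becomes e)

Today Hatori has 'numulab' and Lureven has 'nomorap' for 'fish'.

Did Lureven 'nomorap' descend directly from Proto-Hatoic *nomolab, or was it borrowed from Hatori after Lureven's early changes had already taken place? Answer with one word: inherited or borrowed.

inherited

If inherited, *nomolab would pass through all of Lureven's changes:
Lureven: *nomolab > nomolap > nomorap  (by unconditioned shift, unconditioned shift)
If borrowed from Hatori 'numulab' after the early changes, it would undergo only the recent ones:
  rule 4 (unconditioned shift): no change (numulab)
  rule 5 (vowel merger): no change (numulab)
  ⇒ as a loan: numulab
Lureven 'nomorap' matches the inherited outcome exactly, so it is an inherited cognate, not a loan.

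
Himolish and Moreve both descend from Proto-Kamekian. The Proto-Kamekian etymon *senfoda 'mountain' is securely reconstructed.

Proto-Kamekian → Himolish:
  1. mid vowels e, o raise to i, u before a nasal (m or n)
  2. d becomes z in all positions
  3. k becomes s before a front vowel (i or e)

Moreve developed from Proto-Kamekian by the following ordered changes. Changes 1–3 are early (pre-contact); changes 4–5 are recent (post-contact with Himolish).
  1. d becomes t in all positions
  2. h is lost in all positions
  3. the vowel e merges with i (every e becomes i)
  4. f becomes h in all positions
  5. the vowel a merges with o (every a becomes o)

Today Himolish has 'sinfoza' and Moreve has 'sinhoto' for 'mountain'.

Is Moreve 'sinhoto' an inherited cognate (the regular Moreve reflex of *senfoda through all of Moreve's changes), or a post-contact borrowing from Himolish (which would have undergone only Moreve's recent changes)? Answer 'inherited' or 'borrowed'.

If inherited, *senfoda would pass through all of Moreve's changes:
Moreve: start from *senfoda.
  rule 1 (unconditioned shift): senfoda → senfota
  rule 2: no change — senfota
  rule 3 (vowel merger): senfota → sinfota
  rule 4 (unconditioned shift): sinfota → sinhota
  rule 5 (vowel merger): sinhota → sinhoto
  ⇒ Moreve sinhoto
If borrowed from Himolish 'sinfoza' after the early changes, it would undergo only the recent ones:
  rule 4 (unconditioned shift): sinfoza → sinhoza
  rule 5 (vowel merger): sinhoza → sinhozo
  ⇒ as a loan: sinhozo
Moreve 'sinhoto' matches the inherited outcome exactly, so it is an inherited cognate, not a loan.

inherited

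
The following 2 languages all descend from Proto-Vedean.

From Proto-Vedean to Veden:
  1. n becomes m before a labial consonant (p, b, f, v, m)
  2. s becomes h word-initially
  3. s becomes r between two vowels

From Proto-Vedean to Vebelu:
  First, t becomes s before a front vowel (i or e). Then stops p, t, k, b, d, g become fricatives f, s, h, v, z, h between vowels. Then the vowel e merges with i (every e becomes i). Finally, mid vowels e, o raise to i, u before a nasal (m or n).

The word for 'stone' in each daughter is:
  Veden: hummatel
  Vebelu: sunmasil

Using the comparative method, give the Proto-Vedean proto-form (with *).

Position 7: Veden has e, Vebelu has i. Veden preserves e here (none of its changes turn any other segment into e), so the proto-segment is *e.
Position 6: Veden has t, Vebelu has s. Veden preserves t here (none of its changes turn any other segment into t), so the proto-segment is *t.
Position 3: Veden has m, Vebelu has n. Vebelu preserves n here (none of its changes turn any other segment into n), so the proto-segment is *n.
Continuing position by position gives *sunmatel; check it forward:
Veden: *sunmatel > summatel > hummatel  (by nasal place assimilation, debuccalisation)
Vebelu: *sunmatel
  sunmatel → sunmasel   [palatalisation]
  sunmasel (rule 2 does not apply)
  sunmasel → sunmasil   [vowel merger]
  sunmasil (rule 4 does not apply)
  giving Vebelu sunmasil.
No other proto-form is consistent with every reflex, so the reconstruction is *sunmatel.

*sunmatel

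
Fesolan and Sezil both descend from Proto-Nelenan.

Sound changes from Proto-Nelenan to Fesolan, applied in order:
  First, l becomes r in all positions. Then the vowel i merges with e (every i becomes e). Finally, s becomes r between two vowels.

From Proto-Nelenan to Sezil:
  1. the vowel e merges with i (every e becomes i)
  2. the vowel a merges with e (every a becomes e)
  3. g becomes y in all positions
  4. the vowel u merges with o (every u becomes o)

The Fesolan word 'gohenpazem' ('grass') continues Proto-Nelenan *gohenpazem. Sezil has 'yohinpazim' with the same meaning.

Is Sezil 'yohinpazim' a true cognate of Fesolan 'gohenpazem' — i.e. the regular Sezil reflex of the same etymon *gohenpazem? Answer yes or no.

Derive the expected Sezil reflex of *gohenpazem:
Sezil: start from *gohenpazem.
  rule 1 (vowel merger): gohenpazem → gohinpazim
  rule 2 (vowel merger): gohinpazim → gohinpezim
  rule 3 (unconditioned shift): gohinpezim → yohinpezim
  rule 4: no change — yohinpezim
  ⇒ Sezil yohinpezim
The regular Sezil reflex would be 'yohinpezim', but the attested form is 'yohinpazim'. The correspondence is irregular, so they are not cognates (the Sezil form has a different source).

no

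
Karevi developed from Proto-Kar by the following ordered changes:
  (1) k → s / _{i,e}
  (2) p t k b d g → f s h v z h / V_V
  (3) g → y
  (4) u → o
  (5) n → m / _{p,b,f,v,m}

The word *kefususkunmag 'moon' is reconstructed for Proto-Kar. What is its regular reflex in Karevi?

Karevi: start from *kefususkunmag.
  rule 1 (palatalisation): kefususkunmag → sefususkunmag
  rule 2: no change — sefususkunmag
  rule 3 (unconditioned shift): sefususkunmag → sefususkunmay
  rule 4 (vowel merger): sefususkunmay → sefososkonmay
  rule 5 (nasal place assimilation): sefososkonmay → sefososkommay
  ⇒ Karevi sefososkommay

sefososkommay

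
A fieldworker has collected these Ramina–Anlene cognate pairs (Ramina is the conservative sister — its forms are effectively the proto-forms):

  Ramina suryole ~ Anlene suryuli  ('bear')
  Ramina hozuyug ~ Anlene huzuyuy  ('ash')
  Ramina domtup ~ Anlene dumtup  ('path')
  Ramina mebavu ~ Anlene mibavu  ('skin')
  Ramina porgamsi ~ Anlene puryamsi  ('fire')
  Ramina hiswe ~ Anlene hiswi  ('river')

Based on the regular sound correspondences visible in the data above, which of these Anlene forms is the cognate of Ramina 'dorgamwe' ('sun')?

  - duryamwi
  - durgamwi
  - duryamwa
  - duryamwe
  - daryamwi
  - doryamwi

duryamwi

porgamsi ~ puryamsi — Ramina o corresponds to Anlene u after a consonant, before r.
porgamsi ~ puryamsi — Ramina g corresponds to Anlene y after a consonant, before a back vowel.
suryole ~ suryuli, hiswe ~ hiswi — Ramina e corresponds to Anlene i word-finally.
Applying these to Ramina 'dorgamwe':
  dorgamwe → durgamwe   (o→u after a consonant, before r)
  durgamwe → duryamwe   (g→y after a consonant, before a back vowel)
  duryamwe → duryamwi   (e→i word-finally)
So the Anlene cognate is 'duryamwi'.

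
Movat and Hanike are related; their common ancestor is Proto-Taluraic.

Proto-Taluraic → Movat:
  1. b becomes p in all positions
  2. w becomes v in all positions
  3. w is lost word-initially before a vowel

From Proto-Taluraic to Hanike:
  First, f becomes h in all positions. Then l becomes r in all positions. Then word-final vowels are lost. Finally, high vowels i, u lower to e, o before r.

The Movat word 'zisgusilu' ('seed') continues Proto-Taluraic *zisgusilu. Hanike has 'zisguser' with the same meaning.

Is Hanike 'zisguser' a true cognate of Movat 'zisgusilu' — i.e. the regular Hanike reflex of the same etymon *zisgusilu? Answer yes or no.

yes

Derive the expected Hanike reflex of *zisgusilu:
Hanike: *zisgusilu
  zisgusilu (rule 1 does not apply)
  zisgusilu → zisgusiru   [unconditioned shift]
  zisgusiru → zisgusir   [apocope]
  zisgusir → zisguser   [pre-rhotic lowering]
  giving Hanike zisguser.
Hanike 'zisguser' matches the regular reflex exactly, so the pair is cognate.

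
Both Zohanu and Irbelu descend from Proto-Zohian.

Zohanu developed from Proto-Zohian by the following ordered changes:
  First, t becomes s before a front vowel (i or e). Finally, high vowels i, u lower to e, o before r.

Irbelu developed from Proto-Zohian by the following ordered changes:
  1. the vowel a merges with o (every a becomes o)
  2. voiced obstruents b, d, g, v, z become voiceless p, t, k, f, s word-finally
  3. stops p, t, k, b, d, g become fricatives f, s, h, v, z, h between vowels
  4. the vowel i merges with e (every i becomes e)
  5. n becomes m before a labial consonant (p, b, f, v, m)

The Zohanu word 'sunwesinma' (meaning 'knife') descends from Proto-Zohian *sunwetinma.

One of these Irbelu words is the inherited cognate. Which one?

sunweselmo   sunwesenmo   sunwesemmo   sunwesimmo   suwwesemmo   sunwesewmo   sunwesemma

Irbelu: *sunwetinma
  sunwetinma → sunwetinmo   [vowel merger]
  sunwetinmo (rule 2 does not apply)
  sunwetinmo → sunwesinmo   [intervocalic lenition]
  sunwesinmo → sunwesenmo   [vowel merger]
  sunwesenmo → sunwesemmo   [nasal place assimilation]
  giving Irbelu sunwesemmo.
Among the options, 'sunwesemmo' alone shows every Irbelu change applied in order.

sunwesemmo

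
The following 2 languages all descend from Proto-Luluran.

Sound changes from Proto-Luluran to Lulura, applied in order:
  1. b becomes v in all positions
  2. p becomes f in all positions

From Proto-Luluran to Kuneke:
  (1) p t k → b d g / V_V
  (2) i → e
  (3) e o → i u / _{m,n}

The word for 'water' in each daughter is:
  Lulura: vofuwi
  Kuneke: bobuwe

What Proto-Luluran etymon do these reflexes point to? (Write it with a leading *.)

*bopuwi

Position 6: Lulura has i, Kuneke has e. Lulura preserves i here (none of its changes turn any other segment into i), so the proto-segment is *i.
Position 1: Lulura has v, Kuneke has b. Taking the neighbouring segments as reconstructed: Lulura v could go back to *b or *v; Kuneke b can only go back to *b — the one source consistent with every daughter is *b.
This points to *bopuwi. Verify forward in each daughter:
Lulura: start from *bopuwi.
  rule 1 (unconditioned shift): bopuwi → vopuwi
  rule 2 (unconditioned shift): vopuwi → vofuwi
  ⇒ Lulura vofuwi
Kuneke: start from *bopuwi.
  rule 1 (intervocalic voicing): bopuwi → bobuwi
  rule 2 (vowel merger): bobuwi → bobuwe
  rule 3: no change — bobuwe
  ⇒ Kuneke bobuwe
Only *bopuwi yields all of Lulura vofuwi, Kuneke bobuwe.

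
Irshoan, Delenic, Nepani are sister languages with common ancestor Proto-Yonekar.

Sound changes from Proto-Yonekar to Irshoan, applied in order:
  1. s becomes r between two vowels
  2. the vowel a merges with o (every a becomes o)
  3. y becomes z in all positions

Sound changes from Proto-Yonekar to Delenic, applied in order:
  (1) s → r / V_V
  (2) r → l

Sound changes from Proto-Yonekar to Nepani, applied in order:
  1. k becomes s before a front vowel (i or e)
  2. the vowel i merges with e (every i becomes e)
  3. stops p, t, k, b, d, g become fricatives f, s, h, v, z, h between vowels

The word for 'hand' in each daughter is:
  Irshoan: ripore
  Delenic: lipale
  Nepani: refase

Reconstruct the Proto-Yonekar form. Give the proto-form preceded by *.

Position 2: Irshoan has i, Delenic has i, Nepani has e. Irshoan preserves i here (none of its changes turn any other segment into i), so the proto-segment is *i.
Position 3: Irshoan has p, Delenic has p, Nepani has f. Irshoan preserves p here (none of its changes turn any other segment into p), so the proto-segment is *p.
Position 1: Irshoan has r, Delenic has l, Nepani has r. Nepani preserves r here (none of its changes turn any other segment into r), so the proto-segment is *r.
Verify the candidate proto-form against each daughter:
Irshoan: start from *ripase.
  rule 1 (rhotacism): ripase → ripare
  rule 2 (vowel merger): ripare → ripore
  rule 3: no change — ripore
  ⇒ Irshoan ripore
Delenic: *ripase > ripare > lipale  (by rhotacism, unconditioned shift)
Nepani: start from *ripase.
  rule 1: no change — ripase
  rule 2 (vowel merger): ripase → repase
  rule 3 (intervocalic lenition): repase → refase
  ⇒ Nepani refase
*ripase is the unique common source.

*ripase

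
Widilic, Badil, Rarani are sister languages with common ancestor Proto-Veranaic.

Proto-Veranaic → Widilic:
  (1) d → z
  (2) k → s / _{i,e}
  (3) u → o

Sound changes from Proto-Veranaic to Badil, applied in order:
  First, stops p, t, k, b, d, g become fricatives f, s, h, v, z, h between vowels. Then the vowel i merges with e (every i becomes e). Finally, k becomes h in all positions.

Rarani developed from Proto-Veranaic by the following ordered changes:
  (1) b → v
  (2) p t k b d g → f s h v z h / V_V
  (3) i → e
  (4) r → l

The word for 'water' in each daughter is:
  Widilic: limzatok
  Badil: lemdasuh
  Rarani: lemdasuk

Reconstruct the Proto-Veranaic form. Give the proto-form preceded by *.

Position 4: Widilic has z, Badil has d, Rarani has d. Badil preserves d here (none of its changes turn any other segment into d), so the proto-segment is *d.
Position 6: Widilic has t, Badil has s, Rarani has s. Widilic preserves t here (none of its changes turn any other segment into t), so the proto-segment is *t.
Verify the candidate proto-form against each daughter:
Widilic: *limdatuk
  limdatuk → limzatuk   [unconditioned shift]
  limzatuk (rule 2 does not apply)
  limzatuk → limzatok   [vowel merger]
  giving Widilic limzatok.
Badil: start from *limdatuk.
  rule 1 (intervocalic lenition): limdatuk → limdasuk
  rule 2 (vowel merger): limdasuk → lemdasuk
  rule 3 (unconditioned shift): lemdasuk → lemdasuh
  ⇒ Badil lemdasuh
Rarani: start from *limdatuk.
  rule 1: no change — limdatuk
  rule 2 (intervocalic lenition): limdatuk → limdasuk
  rule 3 (vowel merger): limdasuk → lemdasuk
  rule 4: no change — lemdasuk
  ⇒ Rarani lemdasuk
Only *limdatuk yields all of Widilic limzatok, Badil lemdasuh, Rarani lemdasuk.

*limdatuk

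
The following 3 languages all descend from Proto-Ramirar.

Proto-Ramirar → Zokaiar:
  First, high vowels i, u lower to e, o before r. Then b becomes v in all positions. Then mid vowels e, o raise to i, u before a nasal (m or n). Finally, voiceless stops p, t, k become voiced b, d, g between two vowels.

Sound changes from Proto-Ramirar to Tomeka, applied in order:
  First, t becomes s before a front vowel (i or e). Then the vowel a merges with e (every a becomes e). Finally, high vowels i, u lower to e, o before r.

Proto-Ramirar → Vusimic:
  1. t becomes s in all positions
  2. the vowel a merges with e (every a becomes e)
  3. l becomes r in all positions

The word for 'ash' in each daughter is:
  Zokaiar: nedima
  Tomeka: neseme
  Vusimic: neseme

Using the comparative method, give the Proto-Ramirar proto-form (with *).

*netema

Position 4: Zokaiar has i, Tomeka has e, Vusimic has e. Taking the neighbouring segments as reconstructed: Zokaiar i could go back to *e or *i; Tomeka e can only go back to *e; Vusimic e could go back to *a or *e — the one source consistent with every daughter is *e.
Position 3: Zokaiar has d, Tomeka has s, Vusimic has s. Taking the neighbouring segments as reconstructed: Zokaiar d could go back to *t or *d; Tomeka s could go back to *t or *s; Vusimic s could go back to *t or *s — the one source consistent with every daughter is *t.
Continuing position by position gives *netema; check it forward:
Zokaiar: *netema
  netema (rule 1 does not apply)
  netema (rule 2 does not apply)
  netema → netima   [pre-nasal raising]
  netima → nedima   [intervocalic voicing]
  giving Zokaiar nedima.
Tomeka: *netema > nesema > neseme  (by palatalisation, vowel merger)
Vusimic: *netema > nesema > neseme  (by unconditioned shift, vowel merger)
Only *netema yields all of Zokaiar nedima, Tomeka neseme, Vusimic neseme.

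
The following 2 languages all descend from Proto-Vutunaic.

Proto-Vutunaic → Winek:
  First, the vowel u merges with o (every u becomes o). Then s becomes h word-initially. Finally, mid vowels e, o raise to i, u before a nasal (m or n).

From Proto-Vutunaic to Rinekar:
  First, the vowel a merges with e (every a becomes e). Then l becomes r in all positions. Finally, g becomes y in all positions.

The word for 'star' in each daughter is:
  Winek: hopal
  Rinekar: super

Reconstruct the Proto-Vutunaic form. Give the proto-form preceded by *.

*supal

Position 4: Winek has a, Rinekar has e. Winek preserves a here (none of its changes turn any other segment into a), so the proto-segment is *a.
Position 5: Winek has l, Rinekar has r. Winek preserves l here (none of its changes turn any other segment into l), so the proto-segment is *l.
Position 1: Winek has h, Rinekar has s. Rinekar preserves s here (none of its changes turn any other segment into s), so the proto-segment is *s.
Verify the candidate proto-form against each daughter:
Winek: *supal > sopal > hopal  (by vowel merger, debuccalisation)
Rinekar: *supal > supel > super  (by vowel merger, unconditioned shift)
No other proto-form is consistent with every reflex, so the reconstruction is *supal.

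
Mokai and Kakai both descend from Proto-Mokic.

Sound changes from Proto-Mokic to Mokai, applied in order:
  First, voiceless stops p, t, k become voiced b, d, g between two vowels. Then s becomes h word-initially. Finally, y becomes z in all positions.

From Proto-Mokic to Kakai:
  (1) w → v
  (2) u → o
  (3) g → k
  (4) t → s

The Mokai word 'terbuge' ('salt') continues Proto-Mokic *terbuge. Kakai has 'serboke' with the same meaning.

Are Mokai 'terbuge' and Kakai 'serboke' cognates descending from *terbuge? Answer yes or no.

yes

Derive the expected Kakai reflex of *terbuge:
Kakai: *terbuge
  terbuge (rule 1 does not apply)
  terbuge → terboge   [vowel merger]
  terboge → terboke   [unconditioned shift]
  terboke → serboke   [unconditioned shift]
  giving Kakai serboke.
Kakai 'serboke' matches the regular reflex exactly, so the pair is cognate.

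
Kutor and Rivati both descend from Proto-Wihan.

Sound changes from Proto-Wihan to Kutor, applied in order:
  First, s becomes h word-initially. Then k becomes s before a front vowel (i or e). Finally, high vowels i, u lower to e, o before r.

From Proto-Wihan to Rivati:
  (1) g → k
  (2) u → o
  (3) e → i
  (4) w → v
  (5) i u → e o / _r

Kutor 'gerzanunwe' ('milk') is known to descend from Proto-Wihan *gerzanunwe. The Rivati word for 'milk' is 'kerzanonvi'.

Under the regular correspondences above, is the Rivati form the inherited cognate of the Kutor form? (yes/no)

yes

Derive the expected Rivati reflex of *gerzanunwe:
Rivati: *gerzanunwe > kerzanunwe > kerzanonwe > kirzanonwi > kirzanonvi > kerzanonvi  (by unconditioned shift, vowel merger, vowel merger, unconditioned shift, pre-rhotic lowering)
Rivati 'kerzanonvi' matches the regular reflex exactly, so the pair is cognate.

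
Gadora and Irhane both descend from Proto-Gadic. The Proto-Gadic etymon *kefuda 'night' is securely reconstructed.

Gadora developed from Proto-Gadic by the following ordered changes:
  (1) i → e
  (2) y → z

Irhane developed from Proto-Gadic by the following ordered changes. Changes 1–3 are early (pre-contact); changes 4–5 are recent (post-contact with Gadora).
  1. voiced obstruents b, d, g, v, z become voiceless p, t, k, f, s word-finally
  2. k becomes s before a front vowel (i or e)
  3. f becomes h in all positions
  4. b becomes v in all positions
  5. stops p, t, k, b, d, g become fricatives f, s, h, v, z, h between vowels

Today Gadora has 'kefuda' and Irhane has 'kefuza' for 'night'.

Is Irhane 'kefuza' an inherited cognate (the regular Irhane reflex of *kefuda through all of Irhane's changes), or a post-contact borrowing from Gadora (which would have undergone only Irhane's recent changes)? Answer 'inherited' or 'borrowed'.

borrowed

If inherited, *kefuda would pass through all of Irhane's changes:
Irhane: *kefuda
  kefuda (rule 1 does not apply)
  kefuda → sefuda   [palatalisation]
  sefuda → sehuda   [unconditioned shift]
  sehuda (rule 4 does not apply)
  sehuda → sehuza   [intervocalic lenition]
  giving Irhane sehuza.
If borrowed from Gadora 'kefuda' after the early changes, it would undergo only the recent ones:
  rule 4 (unconditioned shift): no change (kefuda)
  rule 5 (intervocalic lenition): kefuda → kefuza
  ⇒ as a loan: kefuza
Irhane 'kefuza' matches the loan outcome 'kefuza', not the inherited 'sehuza' — it skipped the early Irhane changes, so it was borrowed from Gadora.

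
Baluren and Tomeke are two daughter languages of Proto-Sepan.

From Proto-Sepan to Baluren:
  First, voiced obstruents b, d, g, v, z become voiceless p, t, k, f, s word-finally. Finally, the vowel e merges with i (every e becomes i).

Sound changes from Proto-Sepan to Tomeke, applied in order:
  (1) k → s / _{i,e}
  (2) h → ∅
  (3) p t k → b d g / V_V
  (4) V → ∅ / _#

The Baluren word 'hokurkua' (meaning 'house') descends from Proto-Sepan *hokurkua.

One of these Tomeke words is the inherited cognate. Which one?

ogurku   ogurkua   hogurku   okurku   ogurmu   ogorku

ogurku

Tomeke: start from *hokurkua.
  rule 1: no change — hokurkua
  rule 2 (h-loss): hokurkua → okurkua
  rule 3 (intervocalic voicing): okurkua → ogurkua
  rule 4 (apocope): ogurkua → ogurku
  ⇒ Tomeke ogurku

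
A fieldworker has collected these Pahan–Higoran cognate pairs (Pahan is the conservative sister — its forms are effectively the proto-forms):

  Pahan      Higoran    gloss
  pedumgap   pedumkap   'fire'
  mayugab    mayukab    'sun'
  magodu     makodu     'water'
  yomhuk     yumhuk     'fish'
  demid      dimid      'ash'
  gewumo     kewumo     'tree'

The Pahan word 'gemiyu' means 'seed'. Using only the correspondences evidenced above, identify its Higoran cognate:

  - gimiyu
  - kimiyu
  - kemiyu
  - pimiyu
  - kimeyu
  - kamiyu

gewumo ~ kewumo — Pahan g corresponds to Higoran k word-initially before a front vowel.
demid ~ dimid — Pahan e corresponds to Higoran i after a consonant, before a nasal.
Applying these to Pahan 'gemiyu':
  gemiyu → kemiyu   (g→k word-initially before a front vowel)
  kemiyu → kimiyu   (e→i after a consonant, before a nasal)
So the Higoran cognate is 'kimiyu'.

kimiyu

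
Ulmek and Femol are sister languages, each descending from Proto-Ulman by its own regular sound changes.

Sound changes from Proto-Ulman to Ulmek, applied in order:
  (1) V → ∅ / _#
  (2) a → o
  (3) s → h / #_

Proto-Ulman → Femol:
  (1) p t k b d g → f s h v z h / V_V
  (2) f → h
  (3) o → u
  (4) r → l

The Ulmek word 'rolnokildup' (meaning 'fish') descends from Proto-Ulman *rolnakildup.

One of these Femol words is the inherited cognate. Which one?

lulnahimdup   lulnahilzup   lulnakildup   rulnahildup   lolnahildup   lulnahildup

Femol: start from *rolnakildup.
  rule 1 (intervocalic lenition): rolnakildup → rolnahildup
  rule 2: no change — rolnahildup
  rule 3 (vowel merger): rolnahildup → rulnahildup
  rule 4 (unconditioned shift): rulnahildup → lulnahildup
  ⇒ Femol lulnahildup
Only 'lulnahildup' matches the regular Femol development of *rolnakildup.

lulnahildup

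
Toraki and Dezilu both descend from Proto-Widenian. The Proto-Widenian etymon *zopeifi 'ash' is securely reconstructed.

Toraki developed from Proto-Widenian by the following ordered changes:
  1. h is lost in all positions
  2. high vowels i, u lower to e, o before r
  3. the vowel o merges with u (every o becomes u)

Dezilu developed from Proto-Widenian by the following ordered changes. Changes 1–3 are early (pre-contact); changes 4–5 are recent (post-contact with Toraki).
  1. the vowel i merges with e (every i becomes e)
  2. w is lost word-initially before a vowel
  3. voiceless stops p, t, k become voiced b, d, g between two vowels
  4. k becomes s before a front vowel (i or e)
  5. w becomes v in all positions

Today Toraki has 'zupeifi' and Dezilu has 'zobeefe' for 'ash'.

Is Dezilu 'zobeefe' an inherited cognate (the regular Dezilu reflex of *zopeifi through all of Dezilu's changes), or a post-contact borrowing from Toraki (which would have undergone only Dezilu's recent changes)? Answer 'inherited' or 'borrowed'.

If inherited, *zopeifi would pass through all of Dezilu's changes:
Dezilu: *zopeifi > zopeefe > zobeefe  (by vowel merger, intervocalic voicing)
If borrowed from Toraki 'zupeifi' after the early changes, it would undergo only the recent ones:
  rule 4 (palatalisation): no change (zupeifi)
  rule 5 (unconditioned shift): no change (zupeifi)
  ⇒ as a loan: zupeifi
Dezilu 'zobeefe' matches the inherited outcome exactly, so it is an inherited cognate, not a loan.

inherited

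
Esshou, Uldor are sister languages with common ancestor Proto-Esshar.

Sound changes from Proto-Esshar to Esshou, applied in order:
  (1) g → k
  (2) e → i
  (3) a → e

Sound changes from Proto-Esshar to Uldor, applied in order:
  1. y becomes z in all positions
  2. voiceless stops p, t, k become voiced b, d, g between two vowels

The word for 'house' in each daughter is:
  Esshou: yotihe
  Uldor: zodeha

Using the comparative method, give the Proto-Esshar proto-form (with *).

Position 6: Esshou has e, Uldor has a. Uldor preserves a here (none of its changes turn any other segment into a), so the proto-segment is *a.
Position 4: Esshou has i, Uldor has e. Uldor preserves e here (none of its changes turn any other segment into e), so the proto-segment is *e.
Position 1: Esshou has y, Uldor has z. Esshou preserves y here (none of its changes turn any other segment into y), so the proto-segment is *y.
Verify the candidate proto-form against each daughter:
Esshou: *yoteha
  yoteha (rule 1 does not apply)
  yoteha → yotiha   [vowel merger]
  yotiha → yotihe   [vowel merger]
  giving Esshou yotihe.
Uldor: start from *yoteha.
  rule 1 (unconditioned shift): yoteha → zoteha
  rule 2 (intervocalic voicing): zoteha → zodeha
  ⇒ Uldor zodeha
*yoteha is the unique common source.

*yoteha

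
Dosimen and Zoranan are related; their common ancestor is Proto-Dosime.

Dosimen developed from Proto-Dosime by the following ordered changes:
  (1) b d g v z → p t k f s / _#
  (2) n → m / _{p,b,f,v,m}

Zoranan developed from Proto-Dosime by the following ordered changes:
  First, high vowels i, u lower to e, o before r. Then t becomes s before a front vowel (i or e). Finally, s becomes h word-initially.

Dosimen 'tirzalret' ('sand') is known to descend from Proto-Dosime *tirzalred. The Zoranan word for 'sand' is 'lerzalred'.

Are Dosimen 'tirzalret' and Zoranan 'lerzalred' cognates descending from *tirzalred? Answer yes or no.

no

Derive the expected Zoranan reflex of *tirzalred:
Zoranan: start from *tirzalred.
  rule 1 (pre-rhotic lowering): tirzalred → terzalred
  rule 2 (palatalisation): terzalred → serzalred
  rule 3 (debuccalisation): serzalred → herzalred
  ⇒ Zoranan herzalred
The regular Zoranan reflex would be 'herzalred', but the attested form is 'lerzalred'. The correspondence is irregular, so they are not cognates (the Zoranan form has a different source).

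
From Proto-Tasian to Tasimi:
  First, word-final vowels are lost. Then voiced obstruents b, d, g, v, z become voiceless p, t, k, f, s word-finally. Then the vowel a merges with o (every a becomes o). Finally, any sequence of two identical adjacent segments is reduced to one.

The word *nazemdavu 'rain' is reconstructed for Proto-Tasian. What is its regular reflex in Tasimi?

Tasimi: *nazemdavu
  nazemdavu → nazemdav   [apocope]
  nazemdav → nazemdaf   [final devoicing]
  nazemdaf → nozemdof   [vowel merger]
  nozemdof (rule 4 does not apply)
  giving Tasimi nozemdof.

nozemdof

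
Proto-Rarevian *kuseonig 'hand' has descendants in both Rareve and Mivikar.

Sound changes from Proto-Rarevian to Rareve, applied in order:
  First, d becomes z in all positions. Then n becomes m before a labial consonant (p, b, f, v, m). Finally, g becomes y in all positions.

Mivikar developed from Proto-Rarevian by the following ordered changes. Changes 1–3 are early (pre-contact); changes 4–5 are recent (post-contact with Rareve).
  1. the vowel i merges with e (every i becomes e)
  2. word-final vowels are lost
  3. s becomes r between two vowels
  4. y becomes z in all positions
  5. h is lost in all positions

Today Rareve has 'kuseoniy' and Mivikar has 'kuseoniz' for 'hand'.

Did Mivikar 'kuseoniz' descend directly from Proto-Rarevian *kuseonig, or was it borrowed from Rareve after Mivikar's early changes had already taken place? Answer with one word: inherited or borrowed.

borrowed

If inherited, *kuseonig would pass through all of Mivikar's changes:
Mivikar: start from *kuseonig.
  rule 1 (vowel merger): kuseonig → kuseoneg
  rule 2: no change — kuseoneg
  rule 3 (rhotacism): kuseoneg → kureoneg
  rule 4: no change — kureoneg
  rule 5: no change — kureoneg
  ⇒ Mivikar kureoneg
If borrowed from Rareve 'kuseoniy' after the early changes, it would undergo only the recent ones:
  rule 4 (unconditioned shift): kuseoniy → kuseoniz
  rule 5 (h-loss): no change (kuseoniz)
  ⇒ as a loan: kuseoniz
Mivikar 'kuseoniz' matches the loan outcome 'kuseoniz', not the inherited 'kureoneg' — it skipped the early Mivikar changes, so it was borrowed from Rareve.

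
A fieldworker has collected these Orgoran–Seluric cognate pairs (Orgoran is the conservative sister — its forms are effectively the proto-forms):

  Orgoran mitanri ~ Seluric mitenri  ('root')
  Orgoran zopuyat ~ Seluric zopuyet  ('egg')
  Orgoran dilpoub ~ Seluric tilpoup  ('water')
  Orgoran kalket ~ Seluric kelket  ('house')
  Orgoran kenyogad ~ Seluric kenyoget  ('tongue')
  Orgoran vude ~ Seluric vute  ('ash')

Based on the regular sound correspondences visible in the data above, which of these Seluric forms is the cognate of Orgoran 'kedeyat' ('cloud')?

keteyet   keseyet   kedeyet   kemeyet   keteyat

vude ~ vute — Orgoran d corresponds to Seluric t between vowels (before a front vowel).
zopuyat ~ zopuyet, kalket ~ kelket — Orgoran a corresponds to Seluric e after a consonant, before a consonant other than r, m, n, p, b, f, v.
Applying these to Orgoran 'kedeyat':
  kedeyat → keteyat   (d→t between vowels (before a front vowel))
  keteyat → keteyet   (a→e after a consonant, before a consonant other than r, m, n, p, b, f, v)
So the Seluric cognate is 'keteyet'.

keteyet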